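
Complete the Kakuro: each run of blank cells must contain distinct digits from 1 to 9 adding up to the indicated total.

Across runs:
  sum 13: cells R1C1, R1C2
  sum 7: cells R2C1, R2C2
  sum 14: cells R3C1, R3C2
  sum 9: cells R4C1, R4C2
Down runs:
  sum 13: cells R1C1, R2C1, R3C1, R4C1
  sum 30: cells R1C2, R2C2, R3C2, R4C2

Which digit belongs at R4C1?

2

30 in 4 cells must be {6,7,8,9}.
Only 6 fits R2C2 under both its across sum 7 and down sum 30.
R2C1 = 7 − 6 = 1 completes the 7 across.
Nothing is forced directly, so branch on R4C2, whose candidates are 7 or 8. If R4C2 = 8: that forces R3C2 = 9, after which R4C1 would have to be in {1} for the 9 across but in {2,3,4,5,6,7} for the 13 down — contradiction. So R4C2 = 7.
R4C1 = 9 − 7 = 2 completes the 9 across.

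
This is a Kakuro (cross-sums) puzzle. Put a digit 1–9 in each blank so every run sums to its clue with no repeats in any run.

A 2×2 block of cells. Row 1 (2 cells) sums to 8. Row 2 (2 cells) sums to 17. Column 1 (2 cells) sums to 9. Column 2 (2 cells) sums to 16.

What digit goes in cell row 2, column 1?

17 in 2 cells must be {8,9}; 16 in 2 cells must be {7,9}.
The 8 across and the 16 down share only 7, so (1,2) = 7.
The 17 across and the 9 down share only 8, so (2,1) = 8.
(2,2) = 17 − 8 = 9 completes the 17 across.
(1,1) = 8 − 7 = 1 completes the 8 across.

8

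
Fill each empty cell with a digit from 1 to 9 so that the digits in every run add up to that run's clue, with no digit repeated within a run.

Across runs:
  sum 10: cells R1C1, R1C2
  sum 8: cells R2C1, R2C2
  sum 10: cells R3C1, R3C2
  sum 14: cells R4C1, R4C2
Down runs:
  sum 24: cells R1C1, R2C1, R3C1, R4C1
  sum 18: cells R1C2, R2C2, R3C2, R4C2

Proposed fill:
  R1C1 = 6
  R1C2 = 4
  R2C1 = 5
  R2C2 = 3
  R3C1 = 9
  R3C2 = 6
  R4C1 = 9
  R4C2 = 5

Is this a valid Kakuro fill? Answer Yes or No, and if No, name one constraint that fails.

No — the down run R1C1–R4C1 sums to 29, not 24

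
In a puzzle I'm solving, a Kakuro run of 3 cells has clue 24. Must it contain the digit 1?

No

The only way to make 24 from 3 distinct digits is {7,8,9}, which does not contain 1.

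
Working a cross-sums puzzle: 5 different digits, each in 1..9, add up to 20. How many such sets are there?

6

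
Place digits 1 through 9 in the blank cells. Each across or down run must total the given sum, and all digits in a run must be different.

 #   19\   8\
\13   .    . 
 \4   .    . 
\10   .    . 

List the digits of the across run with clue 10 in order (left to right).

7 3

4 in 2 cells must be {1,3}.
The 4 across and the 19 down share only 3, so R2C1 = 3.
R2C2 = 4 − 3 = 1 completes the 4 across.
Nothing is forced directly, so branch on R1C1, whose candidates are 7 or 9. If R1C1 = 7: then R1C2 would have to be in {6} for the 13 across but in {2,3,4,5} for the 8 down — contradiction. So R1C1 = 9.
R1C2 = 13 − 9 = 4 completes the 13 across.
R3C1 = 19 − 12 = 7 completes the 19 down.
R3C2 = 10 − 7 = 3 completes the 10 across.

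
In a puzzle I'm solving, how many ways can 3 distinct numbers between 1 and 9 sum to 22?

2

3 distinct digits from 1–9 sum between 6 and 24.
Enumerating: {5,8,9}, {6,7,9}.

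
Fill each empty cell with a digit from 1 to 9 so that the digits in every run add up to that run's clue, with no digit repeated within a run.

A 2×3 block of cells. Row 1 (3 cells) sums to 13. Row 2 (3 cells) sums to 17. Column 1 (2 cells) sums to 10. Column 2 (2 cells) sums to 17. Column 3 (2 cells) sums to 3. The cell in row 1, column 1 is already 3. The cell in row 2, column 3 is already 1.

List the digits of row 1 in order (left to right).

3 8 2

17 in 2 cells must be {8,9}; 3 in 2 cells must be {1,2}.
(1,3) = 3 − 1 = 2 completes the 3 down.
(2,1) = 10 − 3 = 7 completes the 10 down.
(2,2) = 17 − 8 = 9 completes the 17 across.
(1,2) = 13 − 5 = 8 completes the 13 across.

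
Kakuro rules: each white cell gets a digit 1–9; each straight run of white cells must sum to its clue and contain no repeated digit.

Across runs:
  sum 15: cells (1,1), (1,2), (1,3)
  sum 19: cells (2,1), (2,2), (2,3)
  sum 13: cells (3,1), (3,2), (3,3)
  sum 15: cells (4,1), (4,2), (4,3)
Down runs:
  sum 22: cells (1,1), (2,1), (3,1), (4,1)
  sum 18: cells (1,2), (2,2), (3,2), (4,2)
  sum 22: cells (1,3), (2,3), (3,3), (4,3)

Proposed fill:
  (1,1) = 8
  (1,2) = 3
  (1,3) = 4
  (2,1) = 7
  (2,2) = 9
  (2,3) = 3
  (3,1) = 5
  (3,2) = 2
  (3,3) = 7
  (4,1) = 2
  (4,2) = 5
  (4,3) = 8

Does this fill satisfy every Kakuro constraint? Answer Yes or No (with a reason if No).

No — the across run (3,1)–(3,3) sums to 14, not 13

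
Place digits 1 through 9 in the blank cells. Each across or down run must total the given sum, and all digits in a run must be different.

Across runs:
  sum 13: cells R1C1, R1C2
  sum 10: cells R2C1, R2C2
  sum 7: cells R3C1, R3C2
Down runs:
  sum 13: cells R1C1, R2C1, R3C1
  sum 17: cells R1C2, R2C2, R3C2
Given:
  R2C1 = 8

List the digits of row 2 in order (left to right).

Given what's placed, R1C1 must be 4 to fit the 13 across and 13 down.
R1C2 = 13 − 4 = 9 completes the 13 across.
R2C2 = 10 − 8 = 2 completes the 10 across.
R3C1 = 13 − 12 = 1 completes the 13 down.
R3C2 = 7 − 1 = 6 completes the 7 across.

8, 2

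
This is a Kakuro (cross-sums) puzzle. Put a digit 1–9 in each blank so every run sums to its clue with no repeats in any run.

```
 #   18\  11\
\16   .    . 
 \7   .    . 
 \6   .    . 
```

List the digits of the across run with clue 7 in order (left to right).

4, 3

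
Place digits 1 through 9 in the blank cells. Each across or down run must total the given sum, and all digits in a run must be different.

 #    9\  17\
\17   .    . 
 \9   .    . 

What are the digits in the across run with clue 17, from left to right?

17 in 2 cells must be {8,9}.
The 17 across and the 9 down share only 8, so R1C1 = 8.
R1C2 = 17 − 8 = 9 completes the 17 across.
R2C1 = 9 − 8 = 1 completes the 9 down.
R2C2 = 9 − 1 = 8 completes the 9 across.

8 9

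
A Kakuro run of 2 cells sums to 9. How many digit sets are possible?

2 distinct digits from 1–9 sum between 3 and 17.
Enumerating: {1,8}, {2,7}, {3,6}, {4,5}.

4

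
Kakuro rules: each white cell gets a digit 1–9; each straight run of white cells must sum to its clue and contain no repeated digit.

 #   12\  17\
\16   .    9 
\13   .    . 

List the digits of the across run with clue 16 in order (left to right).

16 in 2 cells must be {7,9}; 17 in 2 cells must be {8,9}.
R1C1 = 16 − 9 = 7 completes the 16 across.
R2C1 = 12 − 7 = 5 completes the 12 down.
R2C2 = 13 − 5 = 8 completes the 13 across.

7 9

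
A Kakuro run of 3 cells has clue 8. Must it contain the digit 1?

Yes

Every partition of 8 into 3 distinct digits includes 1: {1,2,5}, {1,3,4}.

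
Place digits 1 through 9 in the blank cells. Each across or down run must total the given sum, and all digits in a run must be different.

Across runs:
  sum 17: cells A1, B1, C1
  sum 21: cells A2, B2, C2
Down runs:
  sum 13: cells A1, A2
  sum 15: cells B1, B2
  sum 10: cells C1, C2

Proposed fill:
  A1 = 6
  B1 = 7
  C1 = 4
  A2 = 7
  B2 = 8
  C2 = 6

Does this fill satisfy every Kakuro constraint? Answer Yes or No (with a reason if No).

Yes

Across: 6+7+4=17; 7+8+6=21. Down: 6+7=13; 7+8=15; 4+6=10. No digit repeats within any run.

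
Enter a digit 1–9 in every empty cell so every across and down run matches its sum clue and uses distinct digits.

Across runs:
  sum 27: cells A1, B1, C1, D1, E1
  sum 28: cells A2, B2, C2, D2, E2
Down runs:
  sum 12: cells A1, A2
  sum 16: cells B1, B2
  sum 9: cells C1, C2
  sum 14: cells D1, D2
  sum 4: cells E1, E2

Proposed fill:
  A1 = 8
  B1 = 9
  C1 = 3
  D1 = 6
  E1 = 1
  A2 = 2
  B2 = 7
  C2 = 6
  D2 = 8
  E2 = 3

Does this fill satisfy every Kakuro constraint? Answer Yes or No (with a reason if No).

No — the down run A1–A2 sums to 10, not 12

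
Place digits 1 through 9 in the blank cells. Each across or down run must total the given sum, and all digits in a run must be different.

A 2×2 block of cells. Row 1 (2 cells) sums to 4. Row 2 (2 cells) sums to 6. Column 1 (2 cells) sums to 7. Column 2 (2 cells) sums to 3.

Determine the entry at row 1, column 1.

3

4 in 2 cells must be {1,3}; 3 in 2 cells must be {1,2}.
The 4 across and the 3 down share only 1, so (1,2) = 1.
(2,2) = 3 − 1 = 2 completes the 3 down.
(1,1) = 4 − 1 = 3 completes the 4 across.
(2,1) = 6 − 2 = 4 completes the 6 across.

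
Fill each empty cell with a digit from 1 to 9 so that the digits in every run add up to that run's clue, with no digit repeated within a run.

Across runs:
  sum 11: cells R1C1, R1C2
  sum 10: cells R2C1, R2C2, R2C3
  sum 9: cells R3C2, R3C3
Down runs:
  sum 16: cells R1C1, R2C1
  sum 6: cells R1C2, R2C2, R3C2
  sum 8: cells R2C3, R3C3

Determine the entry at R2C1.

7

16 in 2 cells must be {7,9}; 6 in 3 cells must be {1,2,3}.
The 10 across and the 16 down share only 7, so R2C1 = 7.
R1C1 = 16 − 7 = 9 completes the 16 down.
R1C2 = 11 − 9 = 2 completes the 11 across.
R2C2 = 1: the only remaining digit allowed by both the 10 across and the 6 down.
R2C3 = 10 − 8 = 2 completes the 10 across.
R3C2 = 6 − 3 = 3 completes the 6 down.
R3C3 = 9 − 3 = 6 completes the 9 across.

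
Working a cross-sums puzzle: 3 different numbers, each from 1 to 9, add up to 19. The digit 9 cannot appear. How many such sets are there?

3 distinct digits from 1–9 sum between 6 and 24.
Dropping sets that contain 9.
Enumerating: {4,7,8}, {5,6,8}.

2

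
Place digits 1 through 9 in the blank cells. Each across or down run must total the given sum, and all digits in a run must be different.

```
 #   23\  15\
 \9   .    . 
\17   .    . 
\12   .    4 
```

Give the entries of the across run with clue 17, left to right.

9 8

17 in 2 cells must be {8,9}; 23 in 3 cells must be {6,8,9}.
R3C1 = 12 − 4 = 8 completes the 12 across.
Given what's placed, R1C1 must be 6 to fit the 9 across and 23 down.
R1C2 = 9 − 6 = 3 completes the 9 across.
R2C1 = 23 − 14 = 9 completes the 23 down.
R2C2 = 17 − 9 = 8 completes the 17 across.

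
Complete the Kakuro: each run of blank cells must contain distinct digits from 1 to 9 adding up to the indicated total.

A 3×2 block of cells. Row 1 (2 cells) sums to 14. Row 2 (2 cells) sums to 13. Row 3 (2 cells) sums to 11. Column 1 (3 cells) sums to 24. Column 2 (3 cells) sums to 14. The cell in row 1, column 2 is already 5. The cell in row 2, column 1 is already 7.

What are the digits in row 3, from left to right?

8 3

24 in 3 cells must be {7,8,9}.
(1,1) = 14 − 5 = 9 completes the 14 across.
(2,2) = 13 − 7 = 6 completes the 13 across.
(3,1) = 24 − 16 = 8 completes the 24 down.
(3,2) = 11 − 8 = 3 completes the 11 across.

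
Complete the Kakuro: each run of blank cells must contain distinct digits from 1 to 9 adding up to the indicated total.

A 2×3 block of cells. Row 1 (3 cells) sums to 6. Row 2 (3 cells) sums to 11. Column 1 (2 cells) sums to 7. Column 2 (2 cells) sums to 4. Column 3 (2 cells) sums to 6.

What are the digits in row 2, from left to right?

6 1 4

6 in 3 cells must be {1,2,3}; 4 in 2 cells must be {1,3}.
Nothing is forced directly, so branch on (1,2), whose candidates are 1 or 3. If (1,2) = 1: that forces (1,3) = 2, (2,2) = 3, after which (2,3) would have to be in {1,2,6,7} for the 11 across but in {4} for the 6 down — contradiction. So (1,2) = 3.
(2,2) = 4 − 3 = 1 completes the 4 down.
Nothing is forced directly, so branch on (2,3), whose candidates are 2 or 4. If (2,3) = 2: then (1,3) would have to be in {1,2} for the 6 across but in {4} for the 6 down — contradiction. So (2,3) = 4.
(1,3) = 6 − 4 = 2 completes the 6 down.
(2,1) = 11 − 5 = 6 completes the 11 across.
(1,1) = 6 − 5 = 1 completes the 6 across.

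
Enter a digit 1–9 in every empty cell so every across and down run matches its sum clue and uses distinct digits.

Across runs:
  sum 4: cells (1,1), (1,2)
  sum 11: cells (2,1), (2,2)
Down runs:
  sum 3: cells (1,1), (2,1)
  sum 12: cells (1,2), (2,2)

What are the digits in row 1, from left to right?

4 in 2 cells must be {1,3}; 3 in 2 cells must be {1,2}.
The 4 across and the 3 down share only 1, so (1,1) = 1.
(1,2) = 4 − 1 = 3 completes the 4 across.
(2,1) = 3 − 1 = 2 completes the 3 down.
(2,2) = 11 − 2 = 9 completes the 11 across.

1 3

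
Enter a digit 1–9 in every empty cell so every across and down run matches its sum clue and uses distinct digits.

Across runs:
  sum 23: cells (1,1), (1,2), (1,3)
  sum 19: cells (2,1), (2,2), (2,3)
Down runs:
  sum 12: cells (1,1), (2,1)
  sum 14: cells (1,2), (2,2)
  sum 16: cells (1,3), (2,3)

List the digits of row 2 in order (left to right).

23 in 3 cells must be {6,8,9}; 16 in 2 cells must be {7,9}.
The 23 across and the 16 down share only 9, so (1,3) = 9.
(2,3) = 16 − 9 = 7 completes the 16 down.
Given what's placed, (1,1) must be 8 to fit the 23 across and 12 down.
(1,2) = 23 − 17 = 6 completes the 23 across.
(2,1) = 12 − 8 = 4 completes the 12 down.
(2,2) = 19 − 11 = 8 completes the 19 across.

4 8 7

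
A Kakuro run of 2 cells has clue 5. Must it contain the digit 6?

No

Counterexample: {1,4} sums to 5 without using 6.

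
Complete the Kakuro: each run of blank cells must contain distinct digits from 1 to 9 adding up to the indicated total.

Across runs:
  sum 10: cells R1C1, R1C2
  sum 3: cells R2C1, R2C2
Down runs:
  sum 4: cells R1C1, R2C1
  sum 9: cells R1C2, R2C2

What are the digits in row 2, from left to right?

1 2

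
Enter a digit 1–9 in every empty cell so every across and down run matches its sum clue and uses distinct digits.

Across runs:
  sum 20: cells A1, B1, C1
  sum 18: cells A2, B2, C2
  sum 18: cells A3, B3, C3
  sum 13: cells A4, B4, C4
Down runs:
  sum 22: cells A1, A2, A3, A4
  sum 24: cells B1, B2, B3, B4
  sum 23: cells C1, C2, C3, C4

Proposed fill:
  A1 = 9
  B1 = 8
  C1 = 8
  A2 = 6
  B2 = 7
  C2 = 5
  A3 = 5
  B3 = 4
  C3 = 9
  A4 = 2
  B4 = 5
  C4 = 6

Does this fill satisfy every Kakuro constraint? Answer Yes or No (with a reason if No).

No — the down run C1–C4 sums to 28, not 23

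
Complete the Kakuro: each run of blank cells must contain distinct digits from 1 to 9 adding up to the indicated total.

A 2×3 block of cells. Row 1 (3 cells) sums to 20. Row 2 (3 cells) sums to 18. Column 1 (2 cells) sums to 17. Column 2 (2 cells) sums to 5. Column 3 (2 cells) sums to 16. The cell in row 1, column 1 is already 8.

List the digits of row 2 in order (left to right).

17 in 2 cells must be {8,9}; 16 in 2 cells must be {7,9}.
(1,2) = 3: the only remaining digit allowed by both the 20 across and the 5 down.
(1,3) = 20 − 11 = 9 completes the 20 across.
(2,1) = 17 − 8 = 9 completes the 17 down.
(2,2) = 5 − 3 = 2 completes the 5 down.
(2,3) = 18 − 11 = 7 completes the 18 across.

9 2 7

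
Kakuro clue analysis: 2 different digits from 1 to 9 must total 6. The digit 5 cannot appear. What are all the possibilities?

2 distinct digits from 1–9 sum between 3 and 17.
Dropping sets that contain 5.
Only one set works: {2,4}.

{2,4}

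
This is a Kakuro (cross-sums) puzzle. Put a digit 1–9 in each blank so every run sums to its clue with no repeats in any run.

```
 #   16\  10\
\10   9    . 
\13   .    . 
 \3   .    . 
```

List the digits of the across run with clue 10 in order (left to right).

3 in 2 cells must be {1,2}.
R1C2 = 10 − 9 = 1 completes the 10 across.
Given what's placed, R3C2 must be 2 to fit the 3 across and 10 down.
R2C2 = 10 − 3 = 7 completes the 10 down.
R3C1 = 3 − 2 = 1 completes the 3 across.
R2C1 = 13 − 7 = 6 completes the 13 across.

9 1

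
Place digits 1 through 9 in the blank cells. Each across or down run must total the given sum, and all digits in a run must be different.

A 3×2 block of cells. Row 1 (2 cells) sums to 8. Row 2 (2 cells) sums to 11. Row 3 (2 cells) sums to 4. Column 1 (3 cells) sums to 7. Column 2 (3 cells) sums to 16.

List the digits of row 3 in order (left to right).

4 in 2 cells must be {1,3}; 7 in 3 cells must be {1,2,4}.
The 4 across and the 7 down share only 1, so (3,1) = 1.
(3,2) = 4 − 1 = 3 completes the 4 across.
Given what's placed, (1,1) must be 2 to fit the 8 across and 7 down.
(1,2) = 8 − 2 = 6 completes the 8 across.
(2,1) = 7 − 3 = 4 completes the 7 down.
(2,2) = 11 − 4 = 7 completes the 11 across.

1 3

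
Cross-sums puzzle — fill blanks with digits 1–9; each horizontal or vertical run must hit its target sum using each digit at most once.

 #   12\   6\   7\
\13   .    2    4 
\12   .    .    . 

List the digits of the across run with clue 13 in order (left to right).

R1C1 = 13 − 6 = 7 completes the 13 across.
R2C1 = 12 − 7 = 5 completes the 12 down.
R2C2 = 6 − 2 = 4 completes the 6 down.
R2C3 = 12 − 9 = 3 completes the 12 across.

7, 2, 4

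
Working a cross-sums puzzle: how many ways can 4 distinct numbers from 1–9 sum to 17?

4 distinct digits from 1–9 sum between 10 and 30.

9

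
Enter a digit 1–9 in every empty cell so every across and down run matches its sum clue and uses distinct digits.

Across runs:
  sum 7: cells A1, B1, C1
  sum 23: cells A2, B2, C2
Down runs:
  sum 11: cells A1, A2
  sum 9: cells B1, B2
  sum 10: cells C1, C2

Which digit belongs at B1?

7 in 3 cells must be {1,2,4}; 23 in 3 cells must be {6,8,9}.
Nothing is forced directly, so branch on A1, whose candidates are 2 or 4. If A1 = 4: then A2 would have to be in {6,8,9} for the 23 across but in {7} for the 11 down — contradiction. So A1 = 2.
A2 = 11 − 2 = 9 completes the 11 down.
Nothing is forced directly, so branch on B2, whose candidates are 6 or 8. If B2 = 6: then B1 would have to be in {1,4} for the 7 across but in {3} for the 9 down — contradiction. So B2 = 8.
B1 = 9 − 8 = 1 completes the 9 down.
C1 = 7 − 3 = 4 completes the 7 across.
C2 = 23 − 17 = 6 completes the 23 across.

1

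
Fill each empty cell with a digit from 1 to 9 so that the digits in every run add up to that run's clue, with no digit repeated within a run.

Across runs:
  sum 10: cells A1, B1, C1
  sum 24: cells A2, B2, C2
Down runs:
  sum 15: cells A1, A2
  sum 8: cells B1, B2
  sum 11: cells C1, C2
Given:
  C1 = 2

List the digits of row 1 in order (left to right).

7 1 2

24 in 3 cells must be {7,8,9}.
A1 = 7: the only remaining digit allowed by both the 10 across and the 15 down.
B1 = 10 − 9 = 1 completes the 10 across.
A2 = 15 − 7 = 8 completes the 15 down.
B2 = 8 − 1 = 7 completes the 8 down.
C2 = 24 − 15 = 9 completes the 24 across.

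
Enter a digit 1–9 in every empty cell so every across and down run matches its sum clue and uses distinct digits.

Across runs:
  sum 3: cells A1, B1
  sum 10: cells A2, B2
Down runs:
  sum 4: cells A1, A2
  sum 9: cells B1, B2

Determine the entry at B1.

3 in 2 cells must be {1,2}; 4 in 2 cells must be {1,3}.
The 3 across and the 4 down share only 1, so A1 = 1.
B1 = 3 − 1 = 2 completes the 3 across.
A2 = 4 − 1 = 3 completes the 4 down.
B2 = 10 − 3 = 7 completes the 10 across.

2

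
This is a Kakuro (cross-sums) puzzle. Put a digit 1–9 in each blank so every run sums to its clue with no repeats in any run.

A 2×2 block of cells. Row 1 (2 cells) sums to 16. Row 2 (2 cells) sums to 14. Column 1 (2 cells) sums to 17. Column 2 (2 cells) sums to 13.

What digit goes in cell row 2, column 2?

16 in 2 cells must be {7,9}; 17 in 2 cells must be {8,9}.
The 16 across and the 17 down share only 9, so (1,1) = 9.
(1,2) = 16 − 9 = 7 completes the 16 across.
(2,1) = 17 − 9 = 8 completes the 17 down.
(2,2) = 14 − 8 = 6 completes the 14 across.

6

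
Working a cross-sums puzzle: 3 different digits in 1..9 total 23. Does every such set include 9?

The only way to make 23 from 3 distinct digits is {6,8,9}, which contains 9.

Yes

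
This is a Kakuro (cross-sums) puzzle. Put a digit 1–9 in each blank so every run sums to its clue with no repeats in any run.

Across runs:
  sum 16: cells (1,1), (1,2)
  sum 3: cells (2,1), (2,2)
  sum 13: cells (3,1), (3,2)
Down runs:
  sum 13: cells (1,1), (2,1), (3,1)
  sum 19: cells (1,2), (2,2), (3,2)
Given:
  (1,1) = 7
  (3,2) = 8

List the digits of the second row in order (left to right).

1, 2

16 in 2 cells must be {7,9}; 3 in 2 cells must be {1,2}.
(1,2) = 16 − 7 = 9 completes the 16 across.
(2,2) = 19 − 17 = 2 completes the 19 down.
(3,1) = 13 − 8 = 5 completes the 13 across.
(2,1) = 3 − 2 = 1 completes the 3 across.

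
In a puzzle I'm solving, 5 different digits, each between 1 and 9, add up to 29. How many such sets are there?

8

5 distinct digits from 1–9 sum between 15 and 35.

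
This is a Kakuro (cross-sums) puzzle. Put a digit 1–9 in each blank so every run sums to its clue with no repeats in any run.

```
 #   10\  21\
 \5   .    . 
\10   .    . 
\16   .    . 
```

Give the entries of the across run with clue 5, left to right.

16 in 2 cells must be {7,9}.
The 5 across and the 21 down share only 4, so R1C2 = 4.
The 16 across and the 10 down share only 7, so R3C1 = 7.
R3C2 = 16 − 7 = 9 completes the 16 across.
R1C1 = 5 − 4 = 1 completes the 5 across.
R2C1 = 10 − 8 = 2 completes the 10 down.
R2C2 = 10 − 2 = 8 completes the 10 across.

1, 4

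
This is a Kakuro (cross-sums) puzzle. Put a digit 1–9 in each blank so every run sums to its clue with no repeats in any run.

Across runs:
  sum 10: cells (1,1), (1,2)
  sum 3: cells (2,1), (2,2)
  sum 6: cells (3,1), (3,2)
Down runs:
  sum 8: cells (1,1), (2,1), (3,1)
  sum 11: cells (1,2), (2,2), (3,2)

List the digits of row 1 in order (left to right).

3 in 2 cells must be {1,2}.
Nothing is forced directly, so branch on (2,1), whose candidates are 1 or 2. If (2,1) = 2: that forces (1,1) = 1, after which (1,2) would have to be in {9} for the 10 across but in {1,2,3,4,5,6,7,8} for the 11 down — contradiction. So (2,1) = 1.
(2,2) = 3 − 1 = 2 completes the 3 across.
Nothing is forced directly, so branch on (1,1), whose candidates are 2 or 3 or 4. If (1,1) = 3: then (1,2) would have to be in {7} for the 10 across but in {1,3,4,5,6,8} for the 11 down — contradiction. If (1,1) = 4: that forces (1,2) = 6, after which (3,1) would have to be in {1,2,4,5} for the 6 across but in {3} for the 8 down — contradiction. So (1,1) = 2.
(1,2) = 10 − 2 = 8 completes the 10 across.
(3,1) = 8 − 3 = 5 completes the 8 down.
(3,2) = 6 − 5 = 1 completes the 6 across.

2, 8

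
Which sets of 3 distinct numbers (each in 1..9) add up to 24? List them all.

3 distinct digits from 1–9 sum between 6 and 24.
Only one set works: {7,8,9}.

{7,8,9}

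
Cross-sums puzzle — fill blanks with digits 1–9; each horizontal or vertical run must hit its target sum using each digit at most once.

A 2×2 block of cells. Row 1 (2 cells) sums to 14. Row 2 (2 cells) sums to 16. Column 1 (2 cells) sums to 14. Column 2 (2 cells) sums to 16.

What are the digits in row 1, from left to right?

5 9

16 in 2 cells must be {7,9}.
The 14 across and the 16 down share only 9, so (1,2) = 9.
The 16 across and the 14 down share only 9, so (2,1) = 9.
(2,2) = 16 − 9 = 7 completes the 16 across.
(1,1) = 14 − 9 = 5 completes the 14 across.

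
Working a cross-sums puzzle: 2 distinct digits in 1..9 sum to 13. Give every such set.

{4,9}; {5,8}; {6,7}

2 distinct digits from 1–9 sum between 3 and 17.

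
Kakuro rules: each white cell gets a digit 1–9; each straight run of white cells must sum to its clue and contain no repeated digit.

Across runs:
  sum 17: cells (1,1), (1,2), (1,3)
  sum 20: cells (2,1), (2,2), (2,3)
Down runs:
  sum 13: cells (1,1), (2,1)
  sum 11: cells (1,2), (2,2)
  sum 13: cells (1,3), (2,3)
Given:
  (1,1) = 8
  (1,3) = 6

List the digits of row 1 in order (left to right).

8 3 6

(1,2) = 17 − 14 = 3 completes the 17 across.
(2,1) = 13 − 8 = 5 completes the 13 down.
(2,2) = 11 − 3 = 8 completes the 11 down.
(2,3) = 20 − 13 = 7 completes the 20 across.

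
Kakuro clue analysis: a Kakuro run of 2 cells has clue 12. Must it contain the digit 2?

No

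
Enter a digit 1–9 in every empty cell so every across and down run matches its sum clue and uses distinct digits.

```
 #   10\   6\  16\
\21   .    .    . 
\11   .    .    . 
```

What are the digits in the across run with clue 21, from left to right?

7 5 9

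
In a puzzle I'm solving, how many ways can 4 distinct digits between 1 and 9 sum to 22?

4 distinct digits from 1–9 sum between 10 and 30.

11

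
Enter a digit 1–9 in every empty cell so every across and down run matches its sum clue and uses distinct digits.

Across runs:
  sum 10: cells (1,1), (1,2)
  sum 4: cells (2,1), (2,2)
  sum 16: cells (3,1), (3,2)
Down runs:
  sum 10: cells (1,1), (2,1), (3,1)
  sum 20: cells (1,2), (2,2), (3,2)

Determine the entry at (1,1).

2

4 in 2 cells must be {1,3}; 16 in 2 cells must be {7,9}.
The 4 across and the 20 down share only 3, so (2,2) = 3.
The 16 across and the 10 down share only 7, so (3,1) = 7.
(3,2) = 16 − 7 = 9 completes the 16 across.
(1,2) = 20 − 12 = 8 completes the 20 down.
(2,1) = 4 − 3 = 1 completes the 4 across.
(1,1) = 10 − 8 = 2 completes the 10 across.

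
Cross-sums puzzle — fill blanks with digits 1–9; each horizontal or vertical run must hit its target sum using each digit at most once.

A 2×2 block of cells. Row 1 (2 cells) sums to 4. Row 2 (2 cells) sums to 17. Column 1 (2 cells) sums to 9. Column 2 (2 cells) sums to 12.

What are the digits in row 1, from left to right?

1 3

4 in 2 cells must be {1,3}; 17 in 2 cells must be {8,9}.
The 4 across and the 12 down share only 3, so (1,2) = 3.
The 17 across and the 9 down share only 8, so (2,1) = 8.
(2,2) = 17 − 8 = 9 completes the 17 across.
(1,1) = 4 − 3 = 1 completes the 4 across.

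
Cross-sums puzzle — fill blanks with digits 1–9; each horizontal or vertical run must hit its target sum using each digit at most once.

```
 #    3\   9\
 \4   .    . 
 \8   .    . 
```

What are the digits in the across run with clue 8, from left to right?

2 6

4 in 2 cells must be {1,3}; 3 in 2 cells must be {1,2}.
The 4 across and the 3 down share only 1, so R1C1 = 1.
R1C2 = 4 − 1 = 3 completes the 4 across.
R2C1 = 3 − 1 = 2 completes the 3 down.
R2C2 = 8 − 2 = 6 completes the 8 across.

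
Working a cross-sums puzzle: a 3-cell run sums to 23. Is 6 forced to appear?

Yes

The only way to make 23 from 3 distinct digits is {6,8,9}, which contains 6.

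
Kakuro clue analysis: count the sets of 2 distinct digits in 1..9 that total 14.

2 distinct digits from 1–9 sum between 3 and 17.
Enumerating: {5,9}, {6,8}.

2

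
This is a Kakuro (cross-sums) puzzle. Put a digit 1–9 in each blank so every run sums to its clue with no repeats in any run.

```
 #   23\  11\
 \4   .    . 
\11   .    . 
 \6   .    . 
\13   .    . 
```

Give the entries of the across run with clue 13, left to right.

4 in 2 cells must be {1,3}; 11 in 4 cells must be {1,2,3,5}.
Only 5 fits R4C2 under both its across sum 13 and down sum 11.
R4C1 = 13 − 5 = 8 completes the 13 across.

8 5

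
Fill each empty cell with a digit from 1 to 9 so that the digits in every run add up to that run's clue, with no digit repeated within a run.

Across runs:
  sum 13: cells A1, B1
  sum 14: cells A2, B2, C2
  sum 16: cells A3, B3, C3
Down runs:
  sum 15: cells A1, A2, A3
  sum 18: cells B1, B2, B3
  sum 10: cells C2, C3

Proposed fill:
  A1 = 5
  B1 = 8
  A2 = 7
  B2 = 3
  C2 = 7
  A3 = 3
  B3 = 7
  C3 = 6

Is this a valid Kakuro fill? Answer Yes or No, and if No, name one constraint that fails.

No — the down run C2–C3 sums to 13, not 10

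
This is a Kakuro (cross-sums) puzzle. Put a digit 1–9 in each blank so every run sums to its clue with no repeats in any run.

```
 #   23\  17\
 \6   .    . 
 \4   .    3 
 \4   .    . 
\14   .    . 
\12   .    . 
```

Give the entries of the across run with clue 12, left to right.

7 5

4 in 2 cells must be {1,3}.
R2C1 = 4 − 3 = 1 completes the 4 across.
Given what's placed, R3C1 must be 3 to fit the 4 across and 23 down.
R3C2 = 4 − 3 = 1 completes the 4 across.
Nothing is forced directly, so branch on R4C2, whose candidates are 5 or 6. If R4C2 = 5: that forces R1C2 = 2, R4C1 = 9, after which R5C2 would have to be in {3,4,5,7,8,9} for the 12 across but in {6} for the 17 down — contradiction. So R4C2 = 6.
R4C1 = 14 − 6 = 8 completes the 14 across.
R5C2 = 5: the only remaining digit allowed by both the 12 across and the 17 down.
R1C2 = 17 − 15 = 2 completes the 17 down.
R5C1 = 12 − 5 = 7 completes the 12 across.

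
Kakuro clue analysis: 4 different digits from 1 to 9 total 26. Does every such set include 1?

No

Counterexample: {2,7,8,9} sums to 26 without using 1.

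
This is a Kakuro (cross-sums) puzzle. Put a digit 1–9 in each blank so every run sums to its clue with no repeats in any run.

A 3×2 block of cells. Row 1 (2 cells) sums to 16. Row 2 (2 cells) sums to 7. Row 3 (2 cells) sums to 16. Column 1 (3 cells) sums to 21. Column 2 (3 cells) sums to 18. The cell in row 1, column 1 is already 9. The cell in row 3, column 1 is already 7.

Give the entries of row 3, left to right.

7 9

16 in 2 cells must be {7,9}.
(1,2) = 16 − 9 = 7 completes the 16 across.
(2,1) = 21 − 16 = 5 completes the 21 down.
(2,2) = 7 − 5 = 2 completes the 7 across.
(3,2) = 16 − 7 = 9 completes the 16 across.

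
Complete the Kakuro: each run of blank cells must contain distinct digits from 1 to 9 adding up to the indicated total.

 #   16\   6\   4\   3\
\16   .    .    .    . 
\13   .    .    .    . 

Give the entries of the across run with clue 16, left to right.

16 in 2 cells must be {7,9}; 4 in 2 cells must be {1,3}; 3 in 2 cells must be {1,2}.
Only 7 fits R2C1 under both its across sum 13 and down sum 16.
R1C1 = 16 − 7 = 9 completes the 16 down.
Given what's placed, R1C3 must be 1 to fit the 16 across and 4 down.
R1C4 = 2: the only remaining digit allowed by both the 16 across and the 3 down.
R2C3 = 4 − 1 = 3 completes the 4 down.
R2C4 = 3 − 2 = 1 completes the 3 down.
R1C2 = 16 − 12 = 4 completes the 16 across.

9 4 1 2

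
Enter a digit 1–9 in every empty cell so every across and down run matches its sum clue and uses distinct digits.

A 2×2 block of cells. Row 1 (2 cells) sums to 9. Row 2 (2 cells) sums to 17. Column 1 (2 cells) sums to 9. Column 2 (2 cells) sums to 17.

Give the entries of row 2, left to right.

8, 9

17 in 2 cells must be {8,9}.
The 9 across and the 17 down share only 8, so (1,2) = 8.
The 17 across and the 9 down share only 8, so (2,1) = 8.
(2,2) = 17 − 8 = 9 completes the 17 across.
(1,1) = 9 − 8 = 1 completes the 9 across.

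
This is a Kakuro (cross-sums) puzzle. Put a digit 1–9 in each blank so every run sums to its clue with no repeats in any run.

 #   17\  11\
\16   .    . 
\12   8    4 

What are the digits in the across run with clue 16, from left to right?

9 7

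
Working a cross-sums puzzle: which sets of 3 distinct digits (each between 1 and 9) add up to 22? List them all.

{5,8,9}; {6,7,9}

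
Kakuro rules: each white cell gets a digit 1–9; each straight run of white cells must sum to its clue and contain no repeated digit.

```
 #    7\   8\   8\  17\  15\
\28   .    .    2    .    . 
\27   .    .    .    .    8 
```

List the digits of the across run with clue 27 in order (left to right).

17 in 2 cells must be {8,9}.
R1C5 = 15 − 8 = 7 completes the 15 down.
R2C3 = 8 − 2 = 6 completes the 8 down.
R2C4 = 9: the only remaining digit allowed by both the 27 across and the 17 down.
R1C4 = 17 − 9 = 8 completes the 17 down.
No cell is forced outright now. R2C1 can only be 1 or 3 (the digits allowed by both its 27 across and its 7 down). If R2C1 = 3: then R1C1 would have to be in {5,6} for the 28 across but in {4} for the 7 down — contradiction. So R2C1 = 1.
R1C1 = 7 − 1 = 6 completes the 7 down.
R1C2 = 28 − 23 = 5 completes the 28 across.
R2C2 = 27 − 24 = 3 completes the 27 across.

1, 3, 6, 9, 8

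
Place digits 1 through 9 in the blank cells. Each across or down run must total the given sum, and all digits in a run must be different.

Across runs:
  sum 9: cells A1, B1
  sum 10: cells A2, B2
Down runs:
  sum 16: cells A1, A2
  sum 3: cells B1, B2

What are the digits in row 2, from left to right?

16 in 2 cells must be {7,9}; 3 in 2 cells must be {1,2}.
The 9 across and the 16 down share only 7, so A1 = 7.
B1 = 9 − 7 = 2 completes the 9 across.
A2 = 16 − 7 = 9 completes the 16 down.
B2 = 10 − 9 = 1 completes the 10 across.

9 1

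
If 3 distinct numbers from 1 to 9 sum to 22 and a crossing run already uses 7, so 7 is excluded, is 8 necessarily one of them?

Yes

The only way to make 22 from 3 distinct digits under that restriction is {5,8,9}, which contains 8.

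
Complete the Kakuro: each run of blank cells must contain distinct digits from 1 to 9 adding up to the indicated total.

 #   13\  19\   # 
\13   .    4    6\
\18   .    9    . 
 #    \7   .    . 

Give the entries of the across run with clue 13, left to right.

9, 4

R1C1 = 13 − 4 = 9 completes the 13 across.
R2C1 = 13 − 9 = 4 completes the 13 down.
R2C3 = 18 − 13 = 5 completes the 18 across.
R3C2 = 19 − 13 = 6 completes the 19 down.
R3C3 = 7 − 6 = 1 completes the 7 across.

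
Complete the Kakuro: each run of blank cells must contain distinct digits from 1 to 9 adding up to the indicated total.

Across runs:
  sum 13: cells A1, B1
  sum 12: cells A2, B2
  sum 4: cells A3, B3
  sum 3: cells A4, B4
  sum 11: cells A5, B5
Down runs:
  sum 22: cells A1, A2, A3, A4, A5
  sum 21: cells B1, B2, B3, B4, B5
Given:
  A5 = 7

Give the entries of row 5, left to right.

7, 4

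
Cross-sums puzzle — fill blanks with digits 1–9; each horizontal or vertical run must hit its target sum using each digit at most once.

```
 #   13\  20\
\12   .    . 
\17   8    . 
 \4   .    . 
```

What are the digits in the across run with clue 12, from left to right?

4, 8

17 in 2 cells must be {8,9}; 4 in 2 cells must be {1,3}.
R2C2 = 17 − 8 = 9 completes the 17 across.
Given what's placed, R3C2 must be 3 to fit the 4 across and 20 down.
R1C2 = 20 − 12 = 8 completes the 20 down.
R3C1 = 4 − 3 = 1 completes the 4 across.
R1C1 = 12 − 8 = 4 completes the 12 across.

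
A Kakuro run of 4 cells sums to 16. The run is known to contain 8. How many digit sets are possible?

2

4 distinct digits from 1–9 sum between 10 and 30.
Keeping only sets containing 8.
Enumerating: {1,2,5,8}, {1,3,4,8}.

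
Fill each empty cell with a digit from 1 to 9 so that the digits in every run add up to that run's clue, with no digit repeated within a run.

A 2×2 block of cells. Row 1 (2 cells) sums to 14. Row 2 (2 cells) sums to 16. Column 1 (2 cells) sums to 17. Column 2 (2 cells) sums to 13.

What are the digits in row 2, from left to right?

9 7

16 in 2 cells must be {7,9}; 17 in 2 cells must be {8,9}.
The 16 across and the 17 down share only 9, so (2,1) = 9.
(2,2) = 16 − 9 = 7 completes the 16 across.
(1,1) = 17 − 9 = 8 completes the 17 down.
(1,2) = 14 − 8 = 6 completes the 14 across.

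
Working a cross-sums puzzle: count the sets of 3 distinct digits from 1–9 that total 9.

3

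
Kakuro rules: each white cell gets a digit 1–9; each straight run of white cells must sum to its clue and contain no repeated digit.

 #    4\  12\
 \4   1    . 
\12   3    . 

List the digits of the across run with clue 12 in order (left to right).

4 in 2 cells must be {1,3}.
R1C2 = 4 − 1 = 3 completes the 4 across.
R2C2 = 12 − 3 = 9 completes the 12 across.

3 9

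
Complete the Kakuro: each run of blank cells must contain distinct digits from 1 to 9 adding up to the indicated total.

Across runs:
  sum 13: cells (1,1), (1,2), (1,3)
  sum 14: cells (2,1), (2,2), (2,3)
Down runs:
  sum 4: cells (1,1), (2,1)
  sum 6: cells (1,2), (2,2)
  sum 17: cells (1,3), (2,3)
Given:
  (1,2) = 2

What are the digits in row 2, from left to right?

1, 4, 9

4 in 2 cells must be {1,3}; 17 in 2 cells must be {8,9}.
Given what's placed, (1,1) must be 3 to fit the 13 across and 4 down.
(1,3) = 13 − 5 = 8 completes the 13 across.
(2,1) = 4 − 3 = 1 completes the 4 down.
(2,2) = 6 − 2 = 4 completes the 6 down.
(2,3) = 14 − 5 = 9 completes the 14 across.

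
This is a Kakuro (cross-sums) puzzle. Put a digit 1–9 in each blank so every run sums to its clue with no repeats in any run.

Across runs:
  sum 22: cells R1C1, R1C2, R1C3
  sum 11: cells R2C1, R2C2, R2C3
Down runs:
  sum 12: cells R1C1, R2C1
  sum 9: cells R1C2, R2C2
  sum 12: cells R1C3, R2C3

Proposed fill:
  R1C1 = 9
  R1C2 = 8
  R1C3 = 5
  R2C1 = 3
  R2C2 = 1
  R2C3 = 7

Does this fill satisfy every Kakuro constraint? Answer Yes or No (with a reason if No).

Yes

Across: 9+8+5=22; 3+1+7=11. Down: 9+3=12; 8+1=9; 5+7=12. No digit repeats within any run.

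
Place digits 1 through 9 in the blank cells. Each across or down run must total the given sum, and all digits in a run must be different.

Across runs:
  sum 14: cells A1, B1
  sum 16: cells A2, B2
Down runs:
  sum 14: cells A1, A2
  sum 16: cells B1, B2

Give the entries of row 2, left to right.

9, 7

16 in 2 cells must be {7,9}.
The 14 across and the 16 down share only 9, so B1 = 9.
The 16 across and the 14 down share only 9, so A2 = 9.
B2 = 16 − 9 = 7 completes the 16 across.
A1 = 14 − 9 = 5 completes the 14 across.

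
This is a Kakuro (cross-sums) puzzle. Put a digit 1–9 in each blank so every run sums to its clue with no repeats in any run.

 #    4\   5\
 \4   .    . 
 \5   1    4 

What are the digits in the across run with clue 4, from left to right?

4 in 2 cells must be {1,3}.
R1C1 = 4 − 1 = 3 completes the 4 down.
R1C2 = 4 − 3 = 1 completes the 4 across.

3, 1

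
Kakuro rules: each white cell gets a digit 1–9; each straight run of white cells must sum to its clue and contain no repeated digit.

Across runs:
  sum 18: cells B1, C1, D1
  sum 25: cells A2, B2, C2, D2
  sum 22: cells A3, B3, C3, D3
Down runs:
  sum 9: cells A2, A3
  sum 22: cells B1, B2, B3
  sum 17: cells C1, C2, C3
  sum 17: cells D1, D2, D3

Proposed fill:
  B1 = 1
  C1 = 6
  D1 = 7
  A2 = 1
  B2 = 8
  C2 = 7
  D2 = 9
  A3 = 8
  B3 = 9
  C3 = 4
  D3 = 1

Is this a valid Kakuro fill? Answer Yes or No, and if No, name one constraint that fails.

No — the down run B1–B3 sums to 18, not 22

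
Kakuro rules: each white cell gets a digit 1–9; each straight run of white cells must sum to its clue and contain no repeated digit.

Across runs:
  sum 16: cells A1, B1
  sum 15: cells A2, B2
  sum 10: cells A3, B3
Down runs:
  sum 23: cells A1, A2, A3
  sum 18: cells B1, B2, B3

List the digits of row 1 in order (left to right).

9, 7

16 in 2 cells must be {7,9}; 23 in 3 cells must be {6,8,9}.
The 16 across and the 23 down share only 9, so A1 = 9.
B1 = 16 − 9 = 7 completes the 16 across.
Nothing is forced directly, so branch on A2, whose candidates are 6 or 8. If A2 = 8: then B2 would have to be in {7} for the 15 across but in {2,3,5,6,8,9} for the 18 down — contradiction. So A2 = 6.
B2 = 15 − 6 = 9 completes the 15 across.
A3 = 23 − 15 = 8 completes the 23 down.
B3 = 10 − 8 = 2 completes the 10 across.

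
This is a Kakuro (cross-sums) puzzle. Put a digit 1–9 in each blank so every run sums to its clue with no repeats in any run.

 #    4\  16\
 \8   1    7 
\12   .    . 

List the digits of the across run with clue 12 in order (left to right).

3 9

4 in 2 cells must be {1,3}; 16 in 2 cells must be {7,9}.
R2C1 = 4 − 1 = 3 completes the 4 down.
R2C2 = 12 − 3 = 9 completes the 12 across.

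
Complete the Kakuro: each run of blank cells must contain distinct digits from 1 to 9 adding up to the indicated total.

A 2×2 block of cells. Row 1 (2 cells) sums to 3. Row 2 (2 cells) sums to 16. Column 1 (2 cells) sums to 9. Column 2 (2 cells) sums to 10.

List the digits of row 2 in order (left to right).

7 9

3 in 2 cells must be {1,2}; 16 in 2 cells must be {7,9}.
The 16 across and the 9 down share only 7, so (2,1) = 7.
(2,2) = 16 − 7 = 9 completes the 16 across.
(1,1) = 9 − 7 = 2 completes the 9 down.
(1,2) = 3 − 2 = 1 completes the 3 across.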